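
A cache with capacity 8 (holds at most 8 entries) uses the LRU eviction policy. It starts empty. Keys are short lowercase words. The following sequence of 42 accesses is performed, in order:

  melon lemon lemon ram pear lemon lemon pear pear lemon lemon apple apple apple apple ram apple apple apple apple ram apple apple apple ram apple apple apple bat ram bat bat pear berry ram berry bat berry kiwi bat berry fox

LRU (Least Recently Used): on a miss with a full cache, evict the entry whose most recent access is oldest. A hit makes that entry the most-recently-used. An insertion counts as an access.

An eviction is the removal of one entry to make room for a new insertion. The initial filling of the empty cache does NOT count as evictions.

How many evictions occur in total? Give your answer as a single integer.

LRU simulation (capacity=8):
  1. access melon: MISS. Cache (LRU->MRU): [melon]
  2. access lemon: MISS. Cache (LRU->MRU): [melon lemon]
  3. access lemon: HIT. Cache (LRU->MRU): [melon lemon]
  4. access ram: MISS. Cache (LRU->MRU): [melon lemon ram]
  5. access pear: MISS. Cache (LRU->MRU): [melon lemon ram pear]
  6. access lemon: HIT. Cache (LRU->MRU): [melon ram pear lemon]
  7. access lemon: HIT. Cache (LRU->MRU): [melon ram pear lemon]
  8. access pear: HIT. Cache (LRU->MRU): [melon ram lemon pear]
  9. access pear: HIT. Cache (LRU->MRU): [melon ram lemon pear]
  10. access lemon: HIT. Cache (LRU->MRU): [melon ram pear lemon]
  11. access lemon: HIT. Cache (LRU->MRU): [melon ram pear lemon]
  12. access apple: MISS. Cache (LRU->MRU): [melon ram pear lemon apple]
  13. access apple: HIT. Cache (LRU->MRU): [melon ram pear lemon apple]
  14. access apple: HIT. Cache (LRU->MRU): [melon ram pear lemon apple]
  15. access apple: HIT. Cache (LRU->MRU): [melon ram pear lemon apple]
  16. access ram: HIT. Cache (LRU->MRU): [melon pear lemon apple ram]
  17. access apple: HIT. Cache (LRU->MRU): [melon pear lemon ram apple]
  18. access apple: HIT. Cache (LRU->MRU): [melon pear lemon ram apple]
  19. access apple: HIT. Cache (LRU->MRU): [melon pear lemon ram apple]
  20. access apple: HIT. Cache (LRU->MRU): [melon pear lemon ram apple]
  21. access ram: HIT. Cache (LRU->MRU): [melon pear lemon apple ram]
  22. access apple: HIT. Cache (LRU->MRU): [melon pear lemon ram apple]
  23. access apple: HIT. Cache (LRU->MRU): [melon pear lemon ram apple]
  24. access apple: HIT. Cache (LRU->MRU): [melon pear lemon ram apple]
  25. access ram: HIT. Cache (LRU->MRU): [melon pear lemon apple ram]
  26. access apple: HIT. Cache (LRU->MRU): [melon pear lemon ram apple]
  27. access apple: HIT. Cache (LRU->MRU): [melon pear lemon ram apple]
  28. access apple: HIT. Cache (LRU->MRU): [melon pear lemon ram apple]
  29. access bat: MISS. Cache (LRU->MRU): [melon pear lemon ram apple bat]
  30. access ram: HIT. Cache (LRU->MRU): [melon pear lemon apple bat ram]
  31. access bat: HIT. Cache (LRU->MRU): [melon pear lemon apple ram bat]
  32. access bat: HIT. Cache (LRU->MRU): [melon pear lemon apple ram bat]
  33. access pear: HIT. Cache (LRU->MRU): [melon lemon apple ram bat pear]
  34. access berry: MISS. Cache (LRU->MRU): [melon lemon apple ram bat pear berry]
  35. access ram: HIT. Cache (LRU->MRU): [melon lemon apple bat pear berry ram]
  36. access berry: HIT. Cache (LRU->MRU): [melon lemon apple bat pear ram berry]
  37. access bat: HIT. Cache (LRU->MRU): [melon lemon apple pear ram berry bat]
  38. access berry: HIT. Cache (LRU->MRU): [melon lemon apple pear ram bat berry]
  39. access kiwi: MISS. Cache (LRU->MRU): [melon lemon apple pear ram bat berry kiwi]
  40. access bat: HIT. Cache (LRU->MRU): [melon lemon apple pear ram berry kiwi bat]
  41. access berry: HIT. Cache (LRU->MRU): [melon lemon apple pear ram kiwi bat berry]
  42. access fox: MISS, evict melon. Cache (LRU->MRU): [lemon apple pear ram kiwi bat berry fox]
Total: 33 hits, 9 misses, 1 evictions

Answer: 1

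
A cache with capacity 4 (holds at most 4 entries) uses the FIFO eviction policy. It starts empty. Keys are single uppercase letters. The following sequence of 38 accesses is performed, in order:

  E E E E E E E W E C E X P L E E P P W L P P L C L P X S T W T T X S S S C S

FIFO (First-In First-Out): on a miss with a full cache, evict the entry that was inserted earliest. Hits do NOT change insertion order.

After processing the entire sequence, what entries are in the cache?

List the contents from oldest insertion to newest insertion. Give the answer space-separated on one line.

FIFO simulation (capacity=4):
  1. access E: MISS. Cache (old->new): [E]
  2. access E: HIT. Cache (old->new): [E]
  3. access E: HIT. Cache (old->new): [E]
  4. access E: HIT. Cache (old->new): [E]
  5. access E: HIT. Cache (old->new): [E]
  6. access E: HIT. Cache (old->new): [E]
  7. access E: HIT. Cache (old->new): [E]
  8. access W: MISS. Cache (old->new): [E W]
  9. access E: HIT. Cache (old->new): [E W]
  10. access C: MISS. Cache (old->new): [E W C]
  11. access E: HIT. Cache (old->new): [E W C]
  12. access X: MISS. Cache (old->new): [E W C X]
  13. access P: MISS, evict E. Cache (old->new): [W C X P]
  14. access L: MISS, evict W. Cache (old->new): [C X P L]
  15. access E: MISS, evict C. Cache (old->new): [X P L E]
  16. access E: HIT. Cache (old->new): [X P L E]
  17. access P: HIT. Cache (old->new): [X P L E]
  18. access P: HIT. Cache (old->new): [X P L E]
  19. access W: MISS, evict X. Cache (old->new): [P L E W]
  20. access L: HIT. Cache (old->new): [P L E W]
  21. access P: HIT. Cache (old->new): [P L E W]
  22. access P: HIT. Cache (old->new): [P L E W]
  23. access L: HIT. Cache (old->new): [P L E W]
  24. access C: MISS, evict P. Cache (old->new): [L E W C]
  25. access L: HIT. Cache (old->new): [L E W C]
  26. access P: MISS, evict L. Cache (old->new): [E W C P]
  27. access X: MISS, evict E. Cache (old->new): [W C P X]
  28. access S: MISS, evict W. Cache (old->new): [C P X S]
  29. access T: MISS, evict C. Cache (old->new): [P X S T]
  30. access W: MISS, evict P. Cache (old->new): [X S T W]
  31. access T: HIT. Cache (old->new): [X S T W]
  32. access T: HIT. Cache (old->new): [X S T W]
  33. access X: HIT. Cache (old->new): [X S T W]
  34. access S: HIT. Cache (old->new): [X S T W]
  35. access S: HIT. Cache (old->new): [X S T W]
  36. access S: HIT. Cache (old->new): [X S T W]
  37. access C: MISS, evict X. Cache (old->new): [S T W C]
  38. access S: HIT. Cache (old->new): [S T W C]
Total: 23 hits, 15 misses, 11 evictions

Answer: S T W C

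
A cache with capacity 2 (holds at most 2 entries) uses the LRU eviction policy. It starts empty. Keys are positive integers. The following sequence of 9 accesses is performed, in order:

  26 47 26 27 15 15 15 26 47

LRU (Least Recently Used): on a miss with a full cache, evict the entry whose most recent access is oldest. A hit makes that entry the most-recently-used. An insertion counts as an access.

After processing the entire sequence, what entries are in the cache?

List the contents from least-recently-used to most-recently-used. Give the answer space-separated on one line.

LRU simulation (capacity=2):
  1. access 26: MISS. Cache (LRU->MRU): [26]
  2. access 47: MISS. Cache (LRU->MRU): [26 47]
  3. access 26: HIT. Cache (LRU->MRU): [47 26]
  4. access 27: MISS, evict 47. Cache (LRU->MRU): [26 27]
  5. access 15: MISS, evict 26. Cache (LRU->MRU): [27 15]
  6. access 15: HIT. Cache (LRU->MRU): [27 15]
  7. access 15: HIT. Cache (LRU->MRU): [27 15]
  8. access 26: MISS, evict 27. Cache (LRU->MRU): [15 26]
  9. access 47: MISS, evict 15. Cache (LRU->MRU): [26 47]
Total: 3 hits, 6 misses, 4 evictions

Answer: 26 47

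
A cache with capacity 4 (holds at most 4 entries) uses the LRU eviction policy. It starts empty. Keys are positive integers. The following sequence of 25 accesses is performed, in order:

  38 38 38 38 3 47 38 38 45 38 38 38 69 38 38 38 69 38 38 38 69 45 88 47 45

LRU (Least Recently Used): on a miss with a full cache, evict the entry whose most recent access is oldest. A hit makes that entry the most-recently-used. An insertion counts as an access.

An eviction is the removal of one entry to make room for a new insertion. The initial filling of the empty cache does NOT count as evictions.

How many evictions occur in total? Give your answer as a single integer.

LRU simulation (capacity=4):
  1. access 38: MISS. Cache (LRU->MRU): [38]
  2. access 38: HIT. Cache (LRU->MRU): [38]
  3. access 38: HIT. Cache (LRU->MRU): [38]
  4. access 38: HIT. Cache (LRU->MRU): [38]
  5. access 3: MISS. Cache (LRU->MRU): [38 3]
  6. access 47: MISS. Cache (LRU->MRU): [38 3 47]
  7. access 38: HIT. Cache (LRU->MRU): [3 47 38]
  8. access 38: HIT. Cache (LRU->MRU): [3 47 38]
  9. access 45: MISS. Cache (LRU->MRU): [3 47 38 45]
  10. access 38: HIT. Cache (LRU->MRU): [3 47 45 38]
  11. access 38: HIT. Cache (LRU->MRU): [3 47 45 38]
  12. access 38: HIT. Cache (LRU->MRU): [3 47 45 38]
  13. access 69: MISS, evict 3. Cache (LRU->MRU): [47 45 38 69]
  14. access 38: HIT. Cache (LRU->MRU): [47 45 69 38]
  15. access 38: HIT. Cache (LRU->MRU): [47 45 69 38]
  16. access 38: HIT. Cache (LRU->MRU): [47 45 69 38]
  17. access 69: HIT. Cache (LRU->MRU): [47 45 38 69]
  18. access 38: HIT. Cache (LRU->MRU): [47 45 69 38]
  19. access 38: HIT. Cache (LRU->MRU): [47 45 69 38]
  20. access 38: HIT. Cache (LRU->MRU): [47 45 69 38]
  21. access 69: HIT. Cache (LRU->MRU): [47 45 38 69]
  22. access 45: HIT. Cache (LRU->MRU): [47 38 69 45]
  23. access 88: MISS, evict 47. Cache (LRU->MRU): [38 69 45 88]
  24. access 47: MISS, evict 38. Cache (LRU->MRU): [69 45 88 47]
  25. access 45: HIT. Cache (LRU->MRU): [69 88 47 45]
Total: 18 hits, 7 misses, 3 evictions

Answer: 3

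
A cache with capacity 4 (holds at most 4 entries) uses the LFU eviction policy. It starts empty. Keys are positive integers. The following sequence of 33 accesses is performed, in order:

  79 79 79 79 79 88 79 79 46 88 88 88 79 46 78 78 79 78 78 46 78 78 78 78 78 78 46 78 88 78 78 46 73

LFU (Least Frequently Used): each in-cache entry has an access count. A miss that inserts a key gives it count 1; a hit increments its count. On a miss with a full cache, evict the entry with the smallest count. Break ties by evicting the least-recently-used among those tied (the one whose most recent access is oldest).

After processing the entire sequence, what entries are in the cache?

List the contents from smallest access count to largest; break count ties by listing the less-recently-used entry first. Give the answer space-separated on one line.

Answer: 73 46 79 78

Derivation:
LFU simulation (capacity=4):
  1. access 79: MISS. Cache: [79(c=1)]
  2. access 79: HIT, count now 2. Cache: [79(c=2)]
  3. access 79: HIT, count now 3. Cache: [79(c=3)]
  4. access 79: HIT, count now 4. Cache: [79(c=4)]
  5. access 79: HIT, count now 5. Cache: [79(c=5)]
  6. access 88: MISS. Cache: [88(c=1) 79(c=5)]
  7. access 79: HIT, count now 6. Cache: [88(c=1) 79(c=6)]
  8. access 79: HIT, count now 7. Cache: [88(c=1) 79(c=7)]
  9. access 46: MISS. Cache: [88(c=1) 46(c=1) 79(c=7)]
  10. access 88: HIT, count now 2. Cache: [46(c=1) 88(c=2) 79(c=7)]
  11. access 88: HIT, count now 3. Cache: [46(c=1) 88(c=3) 79(c=7)]
  12. access 88: HIT, count now 4. Cache: [46(c=1) 88(c=4) 79(c=7)]
  13. access 79: HIT, count now 8. Cache: [46(c=1) 88(c=4) 79(c=8)]
  14. access 46: HIT, count now 2. Cache: [46(c=2) 88(c=4) 79(c=8)]
  15. access 78: MISS. Cache: [78(c=1) 46(c=2) 88(c=4) 79(c=8)]
  16. access 78: HIT, count now 2. Cache: [46(c=2) 78(c=2) 88(c=4) 79(c=8)]
  17. access 79: HIT, count now 9. Cache: [46(c=2) 78(c=2) 88(c=4) 79(c=9)]
  18. access 78: HIT, count now 3. Cache: [46(c=2) 78(c=3) 88(c=4) 79(c=9)]
  19. access 78: HIT, count now 4. Cache: [46(c=2) 88(c=4) 78(c=4) 79(c=9)]
  20. access 46: HIT, count now 3. Cache: [46(c=3) 88(c=4) 78(c=4) 79(c=9)]
  21. access 78: HIT, count now 5. Cache: [46(c=3) 88(c=4) 78(c=5) 79(c=9)]
  22. access 78: HIT, count now 6. Cache: [46(c=3) 88(c=4) 78(c=6) 79(c=9)]
  23. access 78: HIT, count now 7. Cache: [46(c=3) 88(c=4) 78(c=7) 79(c=9)]
  24. access 78: HIT, count now 8. Cache: [46(c=3) 88(c=4) 78(c=8) 79(c=9)]
  25. access 78: HIT, count now 9. Cache: [46(c=3) 88(c=4) 79(c=9) 78(c=9)]
  26. access 78: HIT, count now 10. Cache: [46(c=3) 88(c=4) 79(c=9) 78(c=10)]
  27. access 46: HIT, count now 4. Cache: [88(c=4) 46(c=4) 79(c=9) 78(c=10)]
  28. access 78: HIT, count now 11. Cache: [88(c=4) 46(c=4) 79(c=9) 78(c=11)]
  29. access 88: HIT, count now 5. Cache: [46(c=4) 88(c=5) 79(c=9) 78(c=11)]
  30. access 78: HIT, count now 12. Cache: [46(c=4) 88(c=5) 79(c=9) 78(c=12)]
  31. access 78: HIT, count now 13. Cache: [46(c=4) 88(c=5) 79(c=9) 78(c=13)]
  32. access 46: HIT, count now 5. Cache: [88(c=5) 46(c=5) 79(c=9) 78(c=13)]
  33. access 73: MISS, evict 88(c=5). Cache: [73(c=1) 46(c=5) 79(c=9) 78(c=13)]
Total: 28 hits, 5 misses, 1 evictions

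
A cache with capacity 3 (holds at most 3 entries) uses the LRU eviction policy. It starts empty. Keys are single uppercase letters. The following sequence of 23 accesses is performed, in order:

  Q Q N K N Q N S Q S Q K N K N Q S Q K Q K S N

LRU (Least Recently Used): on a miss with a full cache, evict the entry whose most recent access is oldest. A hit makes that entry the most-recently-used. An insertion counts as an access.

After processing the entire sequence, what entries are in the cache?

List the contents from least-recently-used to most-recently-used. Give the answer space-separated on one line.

LRU simulation (capacity=3):
  1. access Q: MISS. Cache (LRU->MRU): [Q]
  2. access Q: HIT. Cache (LRU->MRU): [Q]
  3. access N: MISS. Cache (LRU->MRU): [Q N]
  4. access K: MISS. Cache (LRU->MRU): [Q N K]
  5. access N: HIT. Cache (LRU->MRU): [Q K N]
  6. access Q: HIT. Cache (LRU->MRU): [K N Q]
  7. access N: HIT. Cache (LRU->MRU): [K Q N]
  8. access S: MISS, evict K. Cache (LRU->MRU): [Q N S]
  9. access Q: HIT. Cache (LRU->MRU): [N S Q]
  10. access S: HIT. Cache (LRU->MRU): [N Q S]
  11. access Q: HIT. Cache (LRU->MRU): [N S Q]
  12. access K: MISS, evict N. Cache (LRU->MRU): [S Q K]
  13. access N: MISS, evict S. Cache (LRU->MRU): [Q K N]
  14. access K: HIT. Cache (LRU->MRU): [Q N K]
  15. access N: HIT. Cache (LRU->MRU): [Q K N]
  16. access Q: HIT. Cache (LRU->MRU): [K N Q]
  17. access S: MISS, evict K. Cache (LRU->MRU): [N Q S]
  18. access Q: HIT. Cache (LRU->MRU): [N S Q]
  19. access K: MISS, evict N. Cache (LRU->MRU): [S Q K]
  20. access Q: HIT. Cache (LRU->MRU): [S K Q]
  21. access K: HIT. Cache (LRU->MRU): [S Q K]
  22. access S: HIT. Cache (LRU->MRU): [Q K S]
  23. access N: MISS, evict Q. Cache (LRU->MRU): [K S N]
Total: 14 hits, 9 misses, 6 evictions

Answer: K S N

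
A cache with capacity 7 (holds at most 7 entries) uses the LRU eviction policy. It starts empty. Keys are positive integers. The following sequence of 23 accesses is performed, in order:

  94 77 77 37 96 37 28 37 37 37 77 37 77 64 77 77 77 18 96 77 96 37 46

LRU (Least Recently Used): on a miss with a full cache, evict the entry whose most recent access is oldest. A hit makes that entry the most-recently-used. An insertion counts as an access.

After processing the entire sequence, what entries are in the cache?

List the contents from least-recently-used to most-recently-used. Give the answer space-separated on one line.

Answer: 28 64 18 77 96 37 46

Derivation:
LRU simulation (capacity=7):
  1. access 94: MISS. Cache (LRU->MRU): [94]
  2. access 77: MISS. Cache (LRU->MRU): [94 77]
  3. access 77: HIT. Cache (LRU->MRU): [94 77]
  4. access 37: MISS. Cache (LRU->MRU): [94 77 37]
  5. access 96: MISS. Cache (LRU->MRU): [94 77 37 96]
  6. access 37: HIT. Cache (LRU->MRU): [94 77 96 37]
  7. access 28: MISS. Cache (LRU->MRU): [94 77 96 37 28]
  8. access 37: HIT. Cache (LRU->MRU): [94 77 96 28 37]
  9. access 37: HIT. Cache (LRU->MRU): [94 77 96 28 37]
  10. access 37: HIT. Cache (LRU->MRU): [94 77 96 28 37]
  11. access 77: HIT. Cache (LRU->MRU): [94 96 28 37 77]
  12. access 37: HIT. Cache (LRU->MRU): [94 96 28 77 37]
  13. access 77: HIT. Cache (LRU->MRU): [94 96 28 37 77]
  14. access 64: MISS. Cache (LRU->MRU): [94 96 28 37 77 64]
  15. access 77: HIT. Cache (LRU->MRU): [94 96 28 37 64 77]
  16. access 77: HIT. Cache (LRU->MRU): [94 96 28 37 64 77]
  17. access 77: HIT. Cache (LRU->MRU): [94 96 28 37 64 77]
  18. access 18: MISS. Cache (LRU->MRU): [94 96 28 37 64 77 18]
  19. access 96: HIT. Cache (LRU->MRU): [94 28 37 64 77 18 96]
  20. access 77: HIT. Cache (LRU->MRU): [94 28 37 64 18 96 77]
  21. access 96: HIT. Cache (LRU->MRU): [94 28 37 64 18 77 96]
  22. access 37: HIT. Cache (LRU->MRU): [94 28 64 18 77 96 37]
  23. access 46: MISS, evict 94. Cache (LRU->MRU): [28 64 18 77 96 37 46]
Total: 15 hits, 8 misses, 1 evictions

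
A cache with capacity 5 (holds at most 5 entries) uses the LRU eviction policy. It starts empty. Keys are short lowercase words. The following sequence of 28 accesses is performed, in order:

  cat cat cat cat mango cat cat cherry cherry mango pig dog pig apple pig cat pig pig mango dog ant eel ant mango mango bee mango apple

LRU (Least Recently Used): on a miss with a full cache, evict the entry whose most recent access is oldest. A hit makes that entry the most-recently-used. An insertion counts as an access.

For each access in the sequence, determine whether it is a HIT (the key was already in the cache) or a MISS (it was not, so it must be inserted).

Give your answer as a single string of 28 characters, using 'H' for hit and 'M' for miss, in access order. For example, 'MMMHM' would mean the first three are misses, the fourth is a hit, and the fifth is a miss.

Answer: MHHHMHHMHHMMHMHMHHHHMMHHHMHM

Derivation:
LRU simulation (capacity=5):
  1. access cat: MISS. Cache (LRU->MRU): [cat]
  2. access cat: HIT. Cache (LRU->MRU): [cat]
  3. access cat: HIT. Cache (LRU->MRU): [cat]
  4. access cat: HIT. Cache (LRU->MRU): [cat]
  5. access mango: MISS. Cache (LRU->MRU): [cat mango]
  6. access cat: HIT. Cache (LRU->MRU): [mango cat]
  7. access cat: HIT. Cache (LRU->MRU): [mango cat]
  8. access cherry: MISS. Cache (LRU->MRU): [mango cat cherry]
  9. access cherry: HIT. Cache (LRU->MRU): [mango cat cherry]
  10. access mango: HIT. Cache (LRU->MRU): [cat cherry mango]
  11. access pig: MISS. Cache (LRU->MRU): [cat cherry mango pig]
  12. access dog: MISS. Cache (LRU->MRU): [cat cherry mango pig dog]
  13. access pig: HIT. Cache (LRU->MRU): [cat cherry mango dog pig]
  14. access apple: MISS, evict cat. Cache (LRU->MRU): [cherry mango dog pig apple]
  15. access pig: HIT. Cache (LRU->MRU): [cherry mango dog apple pig]
  16. access cat: MISS, evict cherry. Cache (LRU->MRU): [mango dog apple pig cat]
  17. access pig: HIT. Cache (LRU->MRU): [mango dog apple cat pig]
  18. access pig: HIT. Cache (LRU->MRU): [mango dog apple cat pig]
  19. access mango: HIT. Cache (LRU->MRU): [dog apple cat pig mango]
  20. access dog: HIT. Cache (LRU->MRU): [apple cat pig mango dog]
  21. access ant: MISS, evict apple. Cache (LRU->MRU): [cat pig mango dog ant]
  22. access eel: MISS, evict cat. Cache (LRU->MRU): [pig mango dog ant eel]
  23. access ant: HIT. Cache (LRU->MRU): [pig mango dog eel ant]
  24. access mango: HIT. Cache (LRU->MRU): [pig dog eel ant mango]
  25. access mango: HIT. Cache (LRU->MRU): [pig dog eel ant mango]
  26. access bee: MISS, evict pig. Cache (LRU->MRU): [dog eel ant mango bee]
  27. access mango: HIT. Cache (LRU->MRU): [dog eel ant bee mango]
  28. access apple: MISS, evict dog. Cache (LRU->MRU): [eel ant bee mango apple]
Total: 17 hits, 11 misses, 6 evictions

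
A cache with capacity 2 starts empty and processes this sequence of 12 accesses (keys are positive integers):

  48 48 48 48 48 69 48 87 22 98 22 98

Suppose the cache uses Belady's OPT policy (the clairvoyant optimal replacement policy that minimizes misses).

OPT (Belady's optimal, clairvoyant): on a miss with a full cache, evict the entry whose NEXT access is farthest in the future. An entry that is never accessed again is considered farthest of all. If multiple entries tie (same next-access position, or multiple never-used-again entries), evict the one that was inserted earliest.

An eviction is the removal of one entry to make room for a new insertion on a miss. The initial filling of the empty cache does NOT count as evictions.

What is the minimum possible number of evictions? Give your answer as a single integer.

Answer: 3

Derivation:
OPT (Belady) simulation (capacity=2):
  1. access 48: MISS. Cache: [48]
  2. access 48: HIT. Next use of 48: step 3. Cache: [48]
  3. access 48: HIT. Next use of 48: step 4. Cache: [48]
  4. access 48: HIT. Next use of 48: step 5. Cache: [48]
  5. access 48: HIT. Next use of 48: step 7. Cache: [48]
  6. access 69: MISS. Cache: [48 69]
  7. access 48: HIT. Next use of 48: never. Cache: [48 69]
  8. access 87: MISS, evict 48 (next use: never). Cache: [69 87]
  9. access 22: MISS, evict 69 (next use: never). Cache: [87 22]
  10. access 98: MISS, evict 87 (next use: never). Cache: [22 98]
  11. access 22: HIT. Next use of 22: never. Cache: [22 98]
  12. access 98: HIT. Next use of 98: never. Cache: [22 98]
Total: 7 hits, 5 misses, 3 evictions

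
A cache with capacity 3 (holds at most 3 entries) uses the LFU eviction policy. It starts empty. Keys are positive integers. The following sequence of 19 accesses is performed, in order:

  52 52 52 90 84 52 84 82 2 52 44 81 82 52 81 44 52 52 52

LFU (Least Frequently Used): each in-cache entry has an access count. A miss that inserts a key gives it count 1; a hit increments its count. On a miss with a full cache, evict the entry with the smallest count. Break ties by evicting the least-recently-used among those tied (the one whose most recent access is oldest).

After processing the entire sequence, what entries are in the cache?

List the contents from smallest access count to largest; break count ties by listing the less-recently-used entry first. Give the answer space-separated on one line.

LFU simulation (capacity=3):
  1. access 52: MISS. Cache: [52(c=1)]
  2. access 52: HIT, count now 2. Cache: [52(c=2)]
  3. access 52: HIT, count now 3. Cache: [52(c=3)]
  4. access 90: MISS. Cache: [90(c=1) 52(c=3)]
  5. access 84: MISS. Cache: [90(c=1) 84(c=1) 52(c=3)]
  6. access 52: HIT, count now 4. Cache: [90(c=1) 84(c=1) 52(c=4)]
  7. access 84: HIT, count now 2. Cache: [90(c=1) 84(c=2) 52(c=4)]
  8. access 82: MISS, evict 90(c=1). Cache: [82(c=1) 84(c=2) 52(c=4)]
  9. access 2: MISS, evict 82(c=1). Cache: [2(c=1) 84(c=2) 52(c=4)]
  10. access 52: HIT, count now 5. Cache: [2(c=1) 84(c=2) 52(c=5)]
  11. access 44: MISS, evict 2(c=1). Cache: [44(c=1) 84(c=2) 52(c=5)]
  12. access 81: MISS, evict 44(c=1). Cache: [81(c=1) 84(c=2) 52(c=5)]
  13. access 82: MISS, evict 81(c=1). Cache: [82(c=1) 84(c=2) 52(c=5)]
  14. access 52: HIT, count now 6. Cache: [82(c=1) 84(c=2) 52(c=6)]
  15. access 81: MISS, evict 82(c=1). Cache: [81(c=1) 84(c=2) 52(c=6)]
  16. access 44: MISS, evict 81(c=1). Cache: [44(c=1) 84(c=2) 52(c=6)]
  17. access 52: HIT, count now 7. Cache: [44(c=1) 84(c=2) 52(c=7)]
  18. access 52: HIT, count now 8. Cache: [44(c=1) 84(c=2) 52(c=8)]
  19. access 52: HIT, count now 9. Cache: [44(c=1) 84(c=2) 52(c=9)]
Total: 9 hits, 10 misses, 7 evictions

Answer: 44 84 52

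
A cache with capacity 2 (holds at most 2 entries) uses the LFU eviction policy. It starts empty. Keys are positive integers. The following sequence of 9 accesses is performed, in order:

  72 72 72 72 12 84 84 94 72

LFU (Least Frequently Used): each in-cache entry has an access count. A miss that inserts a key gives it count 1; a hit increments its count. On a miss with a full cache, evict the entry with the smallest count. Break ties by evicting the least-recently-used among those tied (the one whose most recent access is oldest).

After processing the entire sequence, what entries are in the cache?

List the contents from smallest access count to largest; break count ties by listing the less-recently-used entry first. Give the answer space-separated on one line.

Answer: 94 72

Derivation:
LFU simulation (capacity=2):
  1. access 72: MISS. Cache: [72(c=1)]
  2. access 72: HIT, count now 2. Cache: [72(c=2)]
  3. access 72: HIT, count now 3. Cache: [72(c=3)]
  4. access 72: HIT, count now 4. Cache: [72(c=4)]
  5. access 12: MISS. Cache: [12(c=1) 72(c=4)]
  6. access 84: MISS, evict 12(c=1). Cache: [84(c=1) 72(c=4)]
  7. access 84: HIT, count now 2. Cache: [84(c=2) 72(c=4)]
  8. access 94: MISS, evict 84(c=2). Cache: [94(c=1) 72(c=4)]
  9. access 72: HIT, count now 5. Cache: [94(c=1) 72(c=5)]
Total: 5 hits, 4 misses, 2 evictions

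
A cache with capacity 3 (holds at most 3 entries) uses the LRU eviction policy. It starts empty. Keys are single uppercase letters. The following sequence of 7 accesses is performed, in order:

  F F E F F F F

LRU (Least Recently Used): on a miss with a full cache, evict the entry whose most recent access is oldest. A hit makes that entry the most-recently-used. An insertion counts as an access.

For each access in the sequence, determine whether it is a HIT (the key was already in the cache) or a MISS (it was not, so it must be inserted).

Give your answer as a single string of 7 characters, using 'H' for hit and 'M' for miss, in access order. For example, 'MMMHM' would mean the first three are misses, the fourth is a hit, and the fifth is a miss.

Answer: MHMHHHH

Derivation:
LRU simulation (capacity=3):
  1. access F: MISS. Cache (LRU->MRU): [F]
  2. access F: HIT. Cache (LRU->MRU): [F]
  3. access E: MISS. Cache (LRU->MRU): [F E]
  4. access F: HIT. Cache (LRU->MRU): [E F]
  5. access F: HIT. Cache (LRU->MRU): [E F]
  6. access F: HIT. Cache (LRU->MRU): [E F]
  7. access F: HIT. Cache (LRU->MRU): [E F]
Total: 5 hits, 2 misses, 0 evictions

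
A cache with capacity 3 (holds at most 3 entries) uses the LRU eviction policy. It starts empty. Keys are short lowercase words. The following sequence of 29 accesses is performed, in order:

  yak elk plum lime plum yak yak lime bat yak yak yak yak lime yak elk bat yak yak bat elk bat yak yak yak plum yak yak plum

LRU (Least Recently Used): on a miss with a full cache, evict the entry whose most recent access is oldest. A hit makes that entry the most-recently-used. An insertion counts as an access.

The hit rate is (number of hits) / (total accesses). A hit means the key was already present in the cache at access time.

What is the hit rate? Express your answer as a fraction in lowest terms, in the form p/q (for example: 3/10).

Answer: 20/29

Derivation:
LRU simulation (capacity=3):
  1. access yak: MISS. Cache (LRU->MRU): [yak]
  2. access elk: MISS. Cache (LRU->MRU): [yak elk]
  3. access plum: MISS. Cache (LRU->MRU): [yak elk plum]
  4. access lime: MISS, evict yak. Cache (LRU->MRU): [elk plum lime]
  5. access plum: HIT. Cache (LRU->MRU): [elk lime plum]
  6. access yak: MISS, evict elk. Cache (LRU->MRU): [lime plum yak]
  7. access yak: HIT. Cache (LRU->MRU): [lime plum yak]
  8. access lime: HIT. Cache (LRU->MRU): [plum yak lime]
  9. access bat: MISS, evict plum. Cache (LRU->MRU): [yak lime bat]
  10. access yak: HIT. Cache (LRU->MRU): [lime bat yak]
  11. access yak: HIT. Cache (LRU->MRU): [lime bat yak]
  12. access yak: HIT. Cache (LRU->MRU): [lime bat yak]
  13. access yak: HIT. Cache (LRU->MRU): [lime bat yak]
  14. access lime: HIT. Cache (LRU->MRU): [bat yak lime]
  15. access yak: HIT. Cache (LRU->MRU): [bat lime yak]
  16. access elk: MISS, evict bat. Cache (LRU->MRU): [lime yak elk]
  17. access bat: MISS, evict lime. Cache (LRU->MRU): [yak elk bat]
  18. access yak: HIT. Cache (LRU->MRU): [elk bat yak]
  19. access yak: HIT. Cache (LRU->MRU): [elk bat yak]
  20. access bat: HIT. Cache (LRU->MRU): [elk yak bat]
  21. access elk: HIT. Cache (LRU->MRU): [yak bat elk]
  22. access bat: HIT. Cache (LRU->MRU): [yak elk bat]
  23. access yak: HIT. Cache (LRU->MRU): [elk bat yak]
  24. access yak: HIT. Cache (LRU->MRU): [elk bat yak]
  25. access yak: HIT. Cache (LRU->MRU): [elk bat yak]
  26. access plum: MISS, evict elk. Cache (LRU->MRU): [bat yak plum]
  27. access yak: HIT. Cache (LRU->MRU): [bat plum yak]
  28. access yak: HIT. Cache (LRU->MRU): [bat plum yak]
  29. access plum: HIT. Cache (LRU->MRU): [bat yak plum]
Total: 20 hits, 9 misses, 6 evictions

Hit rate = 20/29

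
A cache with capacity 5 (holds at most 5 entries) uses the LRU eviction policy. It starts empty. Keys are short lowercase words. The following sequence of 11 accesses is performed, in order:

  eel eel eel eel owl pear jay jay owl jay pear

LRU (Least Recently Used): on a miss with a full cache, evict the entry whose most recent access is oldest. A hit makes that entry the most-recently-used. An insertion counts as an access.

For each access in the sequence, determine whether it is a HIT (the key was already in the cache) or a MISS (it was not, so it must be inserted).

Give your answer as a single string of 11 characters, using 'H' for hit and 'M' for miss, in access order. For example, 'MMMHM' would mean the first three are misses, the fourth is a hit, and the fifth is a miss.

Answer: MHHHMMMHHHH

Derivation:
LRU simulation (capacity=5):
  1. access eel: MISS. Cache (LRU->MRU): [eel]
  2. access eel: HIT. Cache (LRU->MRU): [eel]
  3. access eel: HIT. Cache (LRU->MRU): [eel]
  4. access eel: HIT. Cache (LRU->MRU): [eel]
  5. access owl: MISS. Cache (LRU->MRU): [eel owl]
  6. access pear: MISS. Cache (LRU->MRU): [eel owl pear]
  7. access jay: MISS. Cache (LRU->MRU): [eel owl pear jay]
  8. access jay: HIT. Cache (LRU->MRU): [eel owl pear jay]
  9. access owl: HIT. Cache (LRU->MRU): [eel pear jay owl]
  10. access jay: HIT. Cache (LRU->MRU): [eel pear owl jay]
  11. access pear: HIT. Cache (LRU->MRU): [eel owl jay pear]
Total: 7 hits, 4 misses, 0 evictions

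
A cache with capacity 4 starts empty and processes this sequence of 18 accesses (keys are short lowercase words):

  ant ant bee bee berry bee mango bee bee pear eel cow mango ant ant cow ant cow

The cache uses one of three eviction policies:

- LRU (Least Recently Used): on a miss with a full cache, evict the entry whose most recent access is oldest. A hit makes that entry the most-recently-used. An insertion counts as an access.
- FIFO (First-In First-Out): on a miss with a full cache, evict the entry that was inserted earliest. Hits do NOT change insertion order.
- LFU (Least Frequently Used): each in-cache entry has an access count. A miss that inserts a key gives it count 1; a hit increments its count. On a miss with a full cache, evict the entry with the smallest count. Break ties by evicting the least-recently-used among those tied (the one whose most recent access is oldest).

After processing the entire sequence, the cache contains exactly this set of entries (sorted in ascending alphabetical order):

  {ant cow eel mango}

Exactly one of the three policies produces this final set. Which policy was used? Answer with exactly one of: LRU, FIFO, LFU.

Answer: LRU

Derivation:
Simulating under each policy and comparing final sets:
  LRU: final set = {ant cow eel mango} -> MATCHES target
  FIFO: final set = {ant cow eel pear} -> differs
  LFU: final set = {ant bee cow mango} -> differs
Only LRU produces the target set.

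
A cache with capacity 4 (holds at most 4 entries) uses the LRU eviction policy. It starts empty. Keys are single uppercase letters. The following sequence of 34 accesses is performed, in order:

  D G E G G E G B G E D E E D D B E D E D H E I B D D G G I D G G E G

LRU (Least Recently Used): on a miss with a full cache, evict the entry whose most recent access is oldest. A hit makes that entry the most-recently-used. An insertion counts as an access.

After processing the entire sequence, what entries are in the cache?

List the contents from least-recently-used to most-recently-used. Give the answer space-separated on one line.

Answer: I D E G

Derivation:
LRU simulation (capacity=4):
  1. access D: MISS. Cache (LRU->MRU): [D]
  2. access G: MISS. Cache (LRU->MRU): [D G]
  3. access E: MISS. Cache (LRU->MRU): [D G E]
  4. access G: HIT. Cache (LRU->MRU): [D E G]
  5. access G: HIT. Cache (LRU->MRU): [D E G]
  6. access E: HIT. Cache (LRU->MRU): [D G E]
  7. access G: HIT. Cache (LRU->MRU): [D E G]
  8. access B: MISS. Cache (LRU->MRU): [D E G B]
  9. access G: HIT. Cache (LRU->MRU): [D E B G]
  10. access E: HIT. Cache (LRU->MRU): [D B G E]
  11. access D: HIT. Cache (LRU->MRU): [B G E D]
  12. access E: HIT. Cache (LRU->MRU): [B G D E]
  13. access E: HIT. Cache (LRU->MRU): [B G D E]
  14. access D: HIT. Cache (LRU->MRU): [B G E D]
  15. access D: HIT. Cache (LRU->MRU): [B G E D]
  16. access B: HIT. Cache (LRU->MRU): [G E D B]
  17. access E: HIT. Cache (LRU->MRU): [G D B E]
  18. access D: HIT. Cache (LRU->MRU): [G B E D]
  19. access E: HIT. Cache (LRU->MRU): [G B D E]
  20. access D: HIT. Cache (LRU->MRU): [G B E D]
  21. access H: MISS, evict G. Cache (LRU->MRU): [B E D H]
  22. access E: HIT. Cache (LRU->MRU): [B D H E]
  23. access I: MISS, evict B. Cache (LRU->MRU): [D H E I]
  24. access B: MISS, evict D. Cache (LRU->MRU): [H E I B]
  25. access D: MISS, evict H. Cache (LRU->MRU): [E I B D]
  26. access D: HIT. Cache (LRU->MRU): [E I B D]
  27. access G: MISS, evict E. Cache (LRU->MRU): [I B D G]
  28. access G: HIT. Cache (LRU->MRU): [I B D G]
  29. access I: HIT. Cache (LRU->MRU): [B D G I]
  30. access D: HIT. Cache (LRU->MRU): [B G I D]
  31. access G: HIT. Cache (LRU->MRU): [B I D G]
  32. access G: HIT. Cache (LRU->MRU): [B I D G]
  33. access E: MISS, evict B. Cache (LRU->MRU): [I D G E]
  34. access G: HIT. Cache (LRU->MRU): [I D E G]
Total: 24 hits, 10 misses, 6 evictions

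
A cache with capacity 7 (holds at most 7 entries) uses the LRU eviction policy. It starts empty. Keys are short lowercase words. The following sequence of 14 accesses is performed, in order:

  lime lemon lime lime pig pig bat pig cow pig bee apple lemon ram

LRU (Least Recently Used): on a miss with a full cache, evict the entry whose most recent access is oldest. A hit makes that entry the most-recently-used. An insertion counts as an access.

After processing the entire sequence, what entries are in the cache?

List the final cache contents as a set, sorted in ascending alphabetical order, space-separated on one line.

LRU simulation (capacity=7):
  1. access lime: MISS. Cache (LRU->MRU): [lime]
  2. access lemon: MISS. Cache (LRU->MRU): [lime lemon]
  3. access lime: HIT. Cache (LRU->MRU): [lemon lime]
  4. access lime: HIT. Cache (LRU->MRU): [lemon lime]
  5. access pig: MISS. Cache (LRU->MRU): [lemon lime pig]
  6. access pig: HIT. Cache (LRU->MRU): [lemon lime pig]
  7. access bat: MISS. Cache (LRU->MRU): [lemon lime pig bat]
  8. access pig: HIT. Cache (LRU->MRU): [lemon lime bat pig]
  9. access cow: MISS. Cache (LRU->MRU): [lemon lime bat pig cow]
  10. access pig: HIT. Cache (LRU->MRU): [lemon lime bat cow pig]
  11. access bee: MISS. Cache (LRU->MRU): [lemon lime bat cow pig bee]
  12. access apple: MISS. Cache (LRU->MRU): [lemon lime bat cow pig bee apple]
  13. access lemon: HIT. Cache (LRU->MRU): [lime bat cow pig bee apple lemon]
  14. access ram: MISS, evict lime. Cache (LRU->MRU): [bat cow pig bee apple lemon ram]
Total: 6 hits, 8 misses, 1 evictions

Answer: apple bat bee cow lemon pig ram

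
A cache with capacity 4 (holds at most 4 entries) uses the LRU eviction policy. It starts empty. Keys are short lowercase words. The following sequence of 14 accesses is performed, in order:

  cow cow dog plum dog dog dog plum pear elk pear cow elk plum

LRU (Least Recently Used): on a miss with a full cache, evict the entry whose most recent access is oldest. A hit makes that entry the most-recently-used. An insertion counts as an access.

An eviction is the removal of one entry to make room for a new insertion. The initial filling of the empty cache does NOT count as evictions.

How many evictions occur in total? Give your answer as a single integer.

Answer: 2

Derivation:
LRU simulation (capacity=4):
  1. access cow: MISS. Cache (LRU->MRU): [cow]
  2. access cow: HIT. Cache (LRU->MRU): [cow]
  3. access dog: MISS. Cache (LRU->MRU): [cow dog]
  4. access plum: MISS. Cache (LRU->MRU): [cow dog plum]
  5. access dog: HIT. Cache (LRU->MRU): [cow plum dog]
  6. access dog: HIT. Cache (LRU->MRU): [cow plum dog]
  7. access dog: HIT. Cache (LRU->MRU): [cow plum dog]
  8. access plum: HIT. Cache (LRU->MRU): [cow dog plum]
  9. access pear: MISS. Cache (LRU->MRU): [cow dog plum pear]
  10. access elk: MISS, evict cow. Cache (LRU->MRU): [dog plum pear elk]
  11. access pear: HIT. Cache (LRU->MRU): [dog plum elk pear]
  12. access cow: MISS, evict dog. Cache (LRU->MRU): [plum elk pear cow]
  13. access elk: HIT. Cache (LRU->MRU): [plum pear cow elk]
  14. access plum: HIT. Cache (LRU->MRU): [pear cow elk plum]
Total: 8 hits, 6 misses, 2 evictions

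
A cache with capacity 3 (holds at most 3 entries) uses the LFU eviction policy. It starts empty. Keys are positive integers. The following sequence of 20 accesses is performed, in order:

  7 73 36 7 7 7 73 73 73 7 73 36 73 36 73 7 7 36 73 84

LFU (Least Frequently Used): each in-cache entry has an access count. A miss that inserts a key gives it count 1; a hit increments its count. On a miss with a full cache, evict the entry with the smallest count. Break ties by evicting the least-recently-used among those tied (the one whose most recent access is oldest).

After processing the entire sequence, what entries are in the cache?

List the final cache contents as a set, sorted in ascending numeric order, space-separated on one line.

LFU simulation (capacity=3):
  1. access 7: MISS. Cache: [7(c=1)]
  2. access 73: MISS. Cache: [7(c=1) 73(c=1)]
  3. access 36: MISS. Cache: [7(c=1) 73(c=1) 36(c=1)]
  4. access 7: HIT, count now 2. Cache: [73(c=1) 36(c=1) 7(c=2)]
  5. access 7: HIT, count now 3. Cache: [73(c=1) 36(c=1) 7(c=3)]
  6. access 7: HIT, count now 4. Cache: [73(c=1) 36(c=1) 7(c=4)]
  7. access 73: HIT, count now 2. Cache: [36(c=1) 73(c=2) 7(c=4)]
  8. access 73: HIT, count now 3. Cache: [36(c=1) 73(c=3) 7(c=4)]
  9. access 73: HIT, count now 4. Cache: [36(c=1) 7(c=4) 73(c=4)]
  10. access 7: HIT, count now 5. Cache: [36(c=1) 73(c=4) 7(c=5)]
  11. access 73: HIT, count now 5. Cache: [36(c=1) 7(c=5) 73(c=5)]
  12. access 36: HIT, count now 2. Cache: [36(c=2) 7(c=5) 73(c=5)]
  13. access 73: HIT, count now 6. Cache: [36(c=2) 7(c=5) 73(c=6)]
  14. access 36: HIT, count now 3. Cache: [36(c=3) 7(c=5) 73(c=6)]
  15. access 73: HIT, count now 7. Cache: [36(c=3) 7(c=5) 73(c=7)]
  16. access 7: HIT, count now 6. Cache: [36(c=3) 7(c=6) 73(c=7)]
  17. access 7: HIT, count now 7. Cache: [36(c=3) 73(c=7) 7(c=7)]
  18. access 36: HIT, count now 4. Cache: [36(c=4) 73(c=7) 7(c=7)]
  19. access 73: HIT, count now 8. Cache: [36(c=4) 7(c=7) 73(c=8)]
  20. access 84: MISS, evict 36(c=4). Cache: [84(c=1) 7(c=7) 73(c=8)]
Total: 16 hits, 4 misses, 1 evictions

Answer: 7 73 84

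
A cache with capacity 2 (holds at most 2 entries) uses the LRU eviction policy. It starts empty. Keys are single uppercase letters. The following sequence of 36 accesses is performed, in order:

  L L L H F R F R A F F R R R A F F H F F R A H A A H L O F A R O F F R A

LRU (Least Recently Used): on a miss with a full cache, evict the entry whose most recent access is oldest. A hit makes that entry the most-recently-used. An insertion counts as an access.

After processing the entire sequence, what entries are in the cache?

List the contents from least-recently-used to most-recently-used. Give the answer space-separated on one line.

Answer: R A

Derivation:
LRU simulation (capacity=2):
  1. access L: MISS. Cache (LRU->MRU): [L]
  2. access L: HIT. Cache (LRU->MRU): [L]
  3. access L: HIT. Cache (LRU->MRU): [L]
  4. access H: MISS. Cache (LRU->MRU): [L H]
  5. access F: MISS, evict L. Cache (LRU->MRU): [H F]
  6. access R: MISS, evict H. Cache (LRU->MRU): [F R]
  7. access F: HIT. Cache (LRU->MRU): [R F]
  8. access R: HIT. Cache (LRU->MRU): [F R]
  9. access A: MISS, evict F. Cache (LRU->MRU): [R A]
  10. access F: MISS, evict R. Cache (LRU->MRU): [A F]
  11. access F: HIT. Cache (LRU->MRU): [A F]
  12. access R: MISS, evict A. Cache (LRU->MRU): [F R]
  13. access R: HIT. Cache (LRU->MRU): [F R]
  14. access R: HIT. Cache (LRU->MRU): [F R]
  15. access A: MISS, evict F. Cache (LRU->MRU): [R A]
  16. access F: MISS, evict R. Cache (LRU->MRU): [A F]
  17. access F: HIT. Cache (LRU->MRU): [A F]
  18. access H: MISS, evict A. Cache (LRU->MRU): [F H]
  19. access F: HIT. Cache (LRU->MRU): [H F]
  20. access F: HIT. Cache (LRU->MRU): [H F]
  21. access R: MISS, evict H. Cache (LRU->MRU): [F R]
  22. access A: MISS, evict F. Cache (LRU->MRU): [R A]
  23. access H: MISS, evict R. Cache (LRU->MRU): [A H]
  24. access A: HIT. Cache (LRU->MRU): [H A]
  25. access A: HIT. Cache (LRU->MRU): [H A]
  26. access H: HIT. Cache (LRU->MRU): [A H]
  27. access L: MISS, evict A. Cache (LRU->MRU): [H L]
  28. access O: MISS, evict H. Cache (LRU->MRU): [L O]
  29. access F: MISS, evict L. Cache (LRU->MRU): [O F]
  30. access A: MISS, evict O. Cache (LRU->MRU): [F A]
  31. access R: MISS, evict F. Cache (LRU->MRU): [A R]
  32. access O: MISS, evict A. Cache (LRU->MRU): [R O]
  33. access F: MISS, evict R. Cache (LRU->MRU): [O F]
  34. access F: HIT. Cache (LRU->MRU): [O F]
  35. access R: MISS, evict O. Cache (LRU->MRU): [F R]
  36. access A: MISS, evict F. Cache (LRU->MRU): [R A]
Total: 14 hits, 22 misses, 20 evictions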